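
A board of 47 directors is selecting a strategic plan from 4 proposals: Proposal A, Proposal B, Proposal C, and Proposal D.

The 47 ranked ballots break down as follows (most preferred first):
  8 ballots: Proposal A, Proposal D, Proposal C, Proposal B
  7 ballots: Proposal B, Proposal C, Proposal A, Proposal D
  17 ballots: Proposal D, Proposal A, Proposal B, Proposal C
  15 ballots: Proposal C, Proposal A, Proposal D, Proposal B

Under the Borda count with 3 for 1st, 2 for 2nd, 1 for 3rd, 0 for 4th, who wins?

Proposal A: 8×3 + 7×1 + 17×2 + 15×2 = 95
Proposal B: 8×0 + 7×3 + 17×1 + 15×0 = 38
Proposal C: 8×1 + 7×2 + 17×0 + 15×3 = 67
Proposal D: 8×2 + 7×0 + 17×3 + 15×1 = 82

Proposal A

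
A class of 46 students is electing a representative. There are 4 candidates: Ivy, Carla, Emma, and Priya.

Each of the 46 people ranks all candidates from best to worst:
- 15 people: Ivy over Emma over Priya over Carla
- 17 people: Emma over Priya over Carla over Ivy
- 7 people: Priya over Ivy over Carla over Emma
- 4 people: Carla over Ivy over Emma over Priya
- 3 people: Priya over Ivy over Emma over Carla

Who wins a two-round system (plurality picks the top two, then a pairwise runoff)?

Ivy

Round 1 first-place votes: Ivy 15, Carla 4, Emma 17, Priya 10. Emma and Ivy advance.
Runoff: Emma is ranked above Ivy on 17 ballots, Ivy above Emma on 29.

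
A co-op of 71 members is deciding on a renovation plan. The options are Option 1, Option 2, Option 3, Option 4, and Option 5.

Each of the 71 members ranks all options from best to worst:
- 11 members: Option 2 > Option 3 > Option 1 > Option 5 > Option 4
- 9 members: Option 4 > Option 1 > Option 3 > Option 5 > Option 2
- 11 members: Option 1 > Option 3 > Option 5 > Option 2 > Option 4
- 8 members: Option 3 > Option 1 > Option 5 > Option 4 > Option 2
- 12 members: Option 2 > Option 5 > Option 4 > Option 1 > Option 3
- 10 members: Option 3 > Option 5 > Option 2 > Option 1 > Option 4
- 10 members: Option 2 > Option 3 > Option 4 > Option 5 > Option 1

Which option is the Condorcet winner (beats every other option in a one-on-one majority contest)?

Option 3

Option 3 vs Option 1: 39–32
Option 3 vs Option 2: 38–33
Option 3 vs Option 4: 50–21
Option 3 vs Option 5: 59–12
Option 3 beats every other option.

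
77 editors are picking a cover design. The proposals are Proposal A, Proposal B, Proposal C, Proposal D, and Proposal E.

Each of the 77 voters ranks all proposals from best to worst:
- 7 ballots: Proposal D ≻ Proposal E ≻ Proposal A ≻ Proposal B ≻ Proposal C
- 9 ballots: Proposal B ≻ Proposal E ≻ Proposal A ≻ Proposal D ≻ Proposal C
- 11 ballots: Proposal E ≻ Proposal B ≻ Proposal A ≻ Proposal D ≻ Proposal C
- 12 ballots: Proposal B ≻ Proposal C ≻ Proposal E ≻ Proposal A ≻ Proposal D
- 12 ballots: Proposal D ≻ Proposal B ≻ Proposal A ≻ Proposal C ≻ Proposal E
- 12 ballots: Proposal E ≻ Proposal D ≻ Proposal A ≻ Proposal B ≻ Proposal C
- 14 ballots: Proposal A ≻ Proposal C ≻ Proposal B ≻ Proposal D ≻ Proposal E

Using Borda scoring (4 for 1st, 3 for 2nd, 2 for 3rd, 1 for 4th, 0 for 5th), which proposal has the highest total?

Proposal A: 7×2 + 9×2 + 11×2 + 12×1 + 12×2 + 12×2 + 14×4 = 170
Proposal B: 7×1 + 9×4 + 11×3 + 12×4 + 12×3 + 12×1 + 14×2 = 200
Proposal C: 7×0 + 9×0 + 11×0 + 12×3 + 12×1 + 12×0 + 14×3 = 90
Proposal D: 7×4 + 9×1 + 11×1 + 12×0 + 12×4 + 12×3 + 14×1 = 146
Proposal E: 7×3 + 9×3 + 11×4 + 12×2 + 12×0 + 12×4 + 14×0 = 164

Proposal B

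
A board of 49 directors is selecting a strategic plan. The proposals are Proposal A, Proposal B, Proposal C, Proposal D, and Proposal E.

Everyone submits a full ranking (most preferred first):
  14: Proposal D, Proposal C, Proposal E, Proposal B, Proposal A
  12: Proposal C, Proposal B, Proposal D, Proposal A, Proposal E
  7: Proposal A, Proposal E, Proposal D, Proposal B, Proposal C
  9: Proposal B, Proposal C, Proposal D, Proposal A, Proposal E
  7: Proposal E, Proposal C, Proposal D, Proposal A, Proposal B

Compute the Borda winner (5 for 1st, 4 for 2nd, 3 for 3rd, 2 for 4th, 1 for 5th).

Proposal A: 14×1 + 12×2 + 7×5 + 9×2 + 7×2 = 105
Proposal B: 14×2 + 12×4 + 7×2 + 9×5 + 7×1 = 142
Proposal C: 14×4 + 12×5 + 7×1 + 9×4 + 7×4 = 187
Proposal D: 14×5 + 12×3 + 7×3 + 9×3 + 7×3 = 175
Proposal E: 14×3 + 12×1 + 7×4 + 9×1 + 7×5 = 126

Proposal C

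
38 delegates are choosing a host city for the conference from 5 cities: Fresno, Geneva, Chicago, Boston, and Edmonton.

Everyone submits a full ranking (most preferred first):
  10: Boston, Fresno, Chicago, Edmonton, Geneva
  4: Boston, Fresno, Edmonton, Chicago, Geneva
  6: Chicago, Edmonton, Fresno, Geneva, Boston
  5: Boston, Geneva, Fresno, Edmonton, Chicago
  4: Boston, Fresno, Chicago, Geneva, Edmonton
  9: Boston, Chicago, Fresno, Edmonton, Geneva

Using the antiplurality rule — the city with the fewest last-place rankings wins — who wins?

Fresno

Last-place votes: Fresno 0, Geneva 23, Chicago 5, Boston 6, Edmonton 4.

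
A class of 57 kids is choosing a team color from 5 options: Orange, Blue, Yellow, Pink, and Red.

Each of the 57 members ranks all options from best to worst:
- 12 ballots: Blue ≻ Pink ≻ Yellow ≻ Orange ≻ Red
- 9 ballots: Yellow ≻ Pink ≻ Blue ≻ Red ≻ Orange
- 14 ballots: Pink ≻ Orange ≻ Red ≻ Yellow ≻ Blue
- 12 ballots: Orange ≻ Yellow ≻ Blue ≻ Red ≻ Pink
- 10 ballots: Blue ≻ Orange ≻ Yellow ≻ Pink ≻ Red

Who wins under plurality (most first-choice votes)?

First-place votes: Orange 12, Blue 22, Yellow 9, Pink 14, Red 0.

Blue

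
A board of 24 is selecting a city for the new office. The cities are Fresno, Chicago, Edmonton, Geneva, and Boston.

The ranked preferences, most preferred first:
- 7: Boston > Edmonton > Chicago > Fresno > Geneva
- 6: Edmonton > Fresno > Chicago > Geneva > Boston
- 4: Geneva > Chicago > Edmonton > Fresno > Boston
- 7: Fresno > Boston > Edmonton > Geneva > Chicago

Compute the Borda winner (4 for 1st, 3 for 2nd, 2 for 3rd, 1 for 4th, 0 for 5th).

Edmonton

Fresno: 7×1 + 6×3 + 4×1 + 7×4 = 57
Chicago: 7×2 + 6×2 + 4×3 + 7×0 = 38
Edmonton: 7×3 + 6×4 + 4×2 + 7×2 = 67
Geneva: 7×0 + 6×1 + 4×4 + 7×1 = 29
Boston: 7×4 + 6×0 + 4×0 + 7×3 = 49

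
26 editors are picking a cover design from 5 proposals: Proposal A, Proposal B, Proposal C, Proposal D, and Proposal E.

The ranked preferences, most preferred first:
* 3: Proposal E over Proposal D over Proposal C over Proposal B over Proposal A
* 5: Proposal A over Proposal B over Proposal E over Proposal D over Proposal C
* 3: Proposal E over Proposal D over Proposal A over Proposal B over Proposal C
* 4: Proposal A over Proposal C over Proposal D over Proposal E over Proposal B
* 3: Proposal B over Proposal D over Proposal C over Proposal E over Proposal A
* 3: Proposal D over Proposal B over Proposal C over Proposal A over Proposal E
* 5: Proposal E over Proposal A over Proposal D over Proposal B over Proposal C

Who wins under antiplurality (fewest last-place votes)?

Last-place votes: Proposal A 6, Proposal B 4, Proposal C 13, Proposal D 0, Proposal E 3.

Proposal D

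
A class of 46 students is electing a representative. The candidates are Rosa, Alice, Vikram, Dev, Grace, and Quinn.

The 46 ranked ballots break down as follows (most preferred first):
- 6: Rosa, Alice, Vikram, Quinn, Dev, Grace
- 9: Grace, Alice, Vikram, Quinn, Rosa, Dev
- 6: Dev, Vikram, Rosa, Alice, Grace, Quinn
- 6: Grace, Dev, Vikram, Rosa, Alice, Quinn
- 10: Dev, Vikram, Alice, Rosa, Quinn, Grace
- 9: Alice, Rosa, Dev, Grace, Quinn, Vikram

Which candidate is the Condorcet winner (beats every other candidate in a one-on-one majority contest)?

Alice vs Rosa: 28–18
Alice vs Vikram: 24–22
Alice vs Dev: 24–22
Alice vs Grace: 31–15
Alice vs Quinn: 46–0
Alice beats every other candidate.

Alice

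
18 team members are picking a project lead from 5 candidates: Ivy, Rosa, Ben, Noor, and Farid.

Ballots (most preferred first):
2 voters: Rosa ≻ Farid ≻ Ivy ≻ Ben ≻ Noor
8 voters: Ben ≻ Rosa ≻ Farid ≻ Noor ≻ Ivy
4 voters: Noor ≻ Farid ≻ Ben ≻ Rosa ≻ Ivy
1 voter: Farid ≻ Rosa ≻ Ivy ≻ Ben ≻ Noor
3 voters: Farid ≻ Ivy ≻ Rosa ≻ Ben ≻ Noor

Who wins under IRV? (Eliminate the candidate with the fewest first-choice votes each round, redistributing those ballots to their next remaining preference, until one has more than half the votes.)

Farid

Round 1: Ivy 0, Rosa 2, Ben 8, Noor 4, Farid 4. Ivy eliminated.
Round 2: Rosa 2, Ben 8, Noor 4, Farid 4. Rosa eliminated.
Round 3: Ben 8, Noor 4, Farid 6. Noor eliminated.
Round 4: Ben 8, Farid 10. Farid has a majority (≥10).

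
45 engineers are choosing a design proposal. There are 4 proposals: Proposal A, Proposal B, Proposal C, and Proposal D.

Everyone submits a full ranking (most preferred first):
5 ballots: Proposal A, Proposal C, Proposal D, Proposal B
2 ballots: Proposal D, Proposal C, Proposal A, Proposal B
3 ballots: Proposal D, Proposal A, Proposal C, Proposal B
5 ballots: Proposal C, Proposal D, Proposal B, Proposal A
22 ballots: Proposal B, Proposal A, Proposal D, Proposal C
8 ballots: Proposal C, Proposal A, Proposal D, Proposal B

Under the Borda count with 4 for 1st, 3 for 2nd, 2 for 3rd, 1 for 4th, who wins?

Proposal A

Proposal A: 5×4 + 2×2 + 3×3 + 5×1 + 22×3 + 8×3 = 128
Proposal B: 5×1 + 2×1 + 3×1 + 5×2 + 22×4 + 8×1 = 116
Proposal C: 5×3 + 2×3 + 3×2 + 5×4 + 22×1 + 8×4 = 101
Proposal D: 5×2 + 2×4 + 3×4 + 5×3 + 22×2 + 8×2 = 105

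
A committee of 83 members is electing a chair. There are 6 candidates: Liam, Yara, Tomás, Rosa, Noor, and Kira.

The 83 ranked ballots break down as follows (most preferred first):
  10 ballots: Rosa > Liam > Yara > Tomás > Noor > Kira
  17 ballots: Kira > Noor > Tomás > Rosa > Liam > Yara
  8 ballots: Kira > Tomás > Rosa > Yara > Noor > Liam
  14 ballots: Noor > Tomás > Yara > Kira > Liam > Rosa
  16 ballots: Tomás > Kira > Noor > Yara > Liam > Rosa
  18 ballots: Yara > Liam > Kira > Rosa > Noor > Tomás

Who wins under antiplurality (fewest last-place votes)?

Last-place votes: Liam 8, Yara 17, Tomás 18, Rosa 30, Noor 0, Kira 10.

Noor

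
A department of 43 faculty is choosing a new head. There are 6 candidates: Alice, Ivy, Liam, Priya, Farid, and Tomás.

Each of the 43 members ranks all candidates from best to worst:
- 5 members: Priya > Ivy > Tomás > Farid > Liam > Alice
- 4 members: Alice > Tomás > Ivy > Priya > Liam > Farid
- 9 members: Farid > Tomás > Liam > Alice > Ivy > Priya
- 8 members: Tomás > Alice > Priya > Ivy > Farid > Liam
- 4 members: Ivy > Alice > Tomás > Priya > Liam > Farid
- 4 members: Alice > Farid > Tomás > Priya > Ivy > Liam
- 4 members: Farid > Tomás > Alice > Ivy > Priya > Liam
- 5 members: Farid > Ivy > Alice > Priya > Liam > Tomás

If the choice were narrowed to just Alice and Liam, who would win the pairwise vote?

Alice

Alice is ranked above Liam on 29 ballots; Liam above Alice on 14.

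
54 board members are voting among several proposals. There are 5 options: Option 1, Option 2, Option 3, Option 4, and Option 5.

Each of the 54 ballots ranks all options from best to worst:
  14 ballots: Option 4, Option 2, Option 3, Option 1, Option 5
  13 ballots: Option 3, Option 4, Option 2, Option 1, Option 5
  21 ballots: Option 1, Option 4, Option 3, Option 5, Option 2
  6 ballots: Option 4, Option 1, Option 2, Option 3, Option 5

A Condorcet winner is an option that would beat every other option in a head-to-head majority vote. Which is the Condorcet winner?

Option 4 vs Option 1: 33–21
Option 4 vs Option 2: 54–0
Option 4 vs Option 3: 41–13
Option 4 vs Option 5: 54–0
Option 4 beats every other option.

Option 4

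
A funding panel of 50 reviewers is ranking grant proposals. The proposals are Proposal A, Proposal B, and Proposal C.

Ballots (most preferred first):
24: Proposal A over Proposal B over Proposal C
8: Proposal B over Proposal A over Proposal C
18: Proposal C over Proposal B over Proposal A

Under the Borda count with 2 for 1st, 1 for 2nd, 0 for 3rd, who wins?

Proposal A: 24×2 + 8×1 + 18×0 = 56
Proposal B: 24×1 + 8×2 + 18×1 = 58
Proposal C: 24×0 + 8×0 + 18×2 = 36

Proposal B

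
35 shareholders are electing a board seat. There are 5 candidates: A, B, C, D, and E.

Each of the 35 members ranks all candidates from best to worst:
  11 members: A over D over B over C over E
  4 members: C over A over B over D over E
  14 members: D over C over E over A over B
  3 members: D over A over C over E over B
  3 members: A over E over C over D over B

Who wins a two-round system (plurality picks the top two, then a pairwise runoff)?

A

Round 1 first-place votes: A 14, B 0, C 4, D 17, E 0. D and A advance.
Runoff: D is ranked above A on 17 ballots, A above D on 18.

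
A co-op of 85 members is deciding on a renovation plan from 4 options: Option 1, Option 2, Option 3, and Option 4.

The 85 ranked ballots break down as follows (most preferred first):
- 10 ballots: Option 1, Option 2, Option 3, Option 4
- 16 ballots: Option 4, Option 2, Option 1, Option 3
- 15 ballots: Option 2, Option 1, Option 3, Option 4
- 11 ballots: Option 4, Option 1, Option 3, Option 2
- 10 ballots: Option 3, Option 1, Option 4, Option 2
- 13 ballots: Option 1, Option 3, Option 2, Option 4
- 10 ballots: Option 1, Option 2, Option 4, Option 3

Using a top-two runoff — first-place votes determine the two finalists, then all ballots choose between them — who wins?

Round 1 first-place votes: Option 1 33, Option 2 15, Option 3 10, Option 4 27. Option 1 and Option 4 advance.
Runoff: Option 1 is ranked above Option 4 on 58 ballots, Option 4 above Option 1 on 27.

Option 1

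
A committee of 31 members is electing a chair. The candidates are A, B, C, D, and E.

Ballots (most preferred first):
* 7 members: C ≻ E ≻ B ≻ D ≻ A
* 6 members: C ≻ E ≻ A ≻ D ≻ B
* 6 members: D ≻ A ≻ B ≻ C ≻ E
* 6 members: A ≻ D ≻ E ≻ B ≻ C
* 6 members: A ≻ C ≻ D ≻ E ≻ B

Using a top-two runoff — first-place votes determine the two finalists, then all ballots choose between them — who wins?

A

Round 1 first-place votes: A 12, B 0, C 13, D 6, E 0. C and A advance.
Runoff: C is ranked above A on 13 ballots, A above C on 18.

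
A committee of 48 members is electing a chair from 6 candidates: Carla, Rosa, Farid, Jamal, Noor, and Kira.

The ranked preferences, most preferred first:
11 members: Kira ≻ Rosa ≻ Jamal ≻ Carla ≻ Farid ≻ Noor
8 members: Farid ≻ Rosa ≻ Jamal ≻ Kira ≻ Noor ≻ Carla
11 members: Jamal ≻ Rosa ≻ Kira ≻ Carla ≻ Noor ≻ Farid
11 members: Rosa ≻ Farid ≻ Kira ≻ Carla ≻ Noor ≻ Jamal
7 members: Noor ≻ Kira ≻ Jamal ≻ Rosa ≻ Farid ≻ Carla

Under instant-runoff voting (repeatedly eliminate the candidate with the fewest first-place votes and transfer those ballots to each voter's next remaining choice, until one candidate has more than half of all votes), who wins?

Round 1: Carla 0, Rosa 11, Farid 8, Jamal 11, Noor 7, Kira 11. Carla eliminated.
Round 2: Rosa 11, Farid 8, Jamal 11, Noor 7, Kira 11. Noor eliminated.
Round 3: Rosa 11, Farid 8, Jamal 11, Kira 18. Farid eliminated.
Round 4: Rosa 19, Jamal 11, Kira 18. Jamal eliminated.
Round 5: Rosa 30, Kira 18. Rosa has a majority (≥25).

Rosa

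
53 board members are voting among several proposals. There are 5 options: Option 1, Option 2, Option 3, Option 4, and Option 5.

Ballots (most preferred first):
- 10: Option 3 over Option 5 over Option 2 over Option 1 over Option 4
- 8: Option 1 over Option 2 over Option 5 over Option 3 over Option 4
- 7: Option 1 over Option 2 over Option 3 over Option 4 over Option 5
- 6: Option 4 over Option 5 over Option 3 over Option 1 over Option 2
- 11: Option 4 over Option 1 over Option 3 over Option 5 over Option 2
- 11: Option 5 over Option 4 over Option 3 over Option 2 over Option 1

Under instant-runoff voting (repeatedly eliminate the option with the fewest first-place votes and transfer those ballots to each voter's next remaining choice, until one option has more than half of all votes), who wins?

Option 5

Round 1: Option 1 15, Option 2 0, Option 3 10, Option 4 17, Option 5 11. Option 2 eliminated.
Round 2: Option 1 15, Option 3 10, Option 4 17, Option 5 11. Option 3 eliminated.
Round 3: Option 1 15, Option 4 17, Option 5 21. Option 1 eliminated.
Round 4: Option 4 24, Option 5 29. Option 5 has a majority (≥27).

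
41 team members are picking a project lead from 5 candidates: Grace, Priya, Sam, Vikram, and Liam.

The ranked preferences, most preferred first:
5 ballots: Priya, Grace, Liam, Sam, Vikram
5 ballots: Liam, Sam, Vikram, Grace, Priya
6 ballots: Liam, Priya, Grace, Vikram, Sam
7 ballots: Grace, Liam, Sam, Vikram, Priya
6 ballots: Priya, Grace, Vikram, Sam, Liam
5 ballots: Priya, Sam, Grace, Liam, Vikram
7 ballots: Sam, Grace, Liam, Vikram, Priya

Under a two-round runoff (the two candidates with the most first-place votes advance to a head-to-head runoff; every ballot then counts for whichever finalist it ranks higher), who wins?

Liam

Round 1 first-place votes: Grace 7, Priya 16, Sam 7, Vikram 0, Liam 11. Priya and Liam advance.
Runoff: Priya is ranked above Liam on 16 ballots, Liam above Priya on 25.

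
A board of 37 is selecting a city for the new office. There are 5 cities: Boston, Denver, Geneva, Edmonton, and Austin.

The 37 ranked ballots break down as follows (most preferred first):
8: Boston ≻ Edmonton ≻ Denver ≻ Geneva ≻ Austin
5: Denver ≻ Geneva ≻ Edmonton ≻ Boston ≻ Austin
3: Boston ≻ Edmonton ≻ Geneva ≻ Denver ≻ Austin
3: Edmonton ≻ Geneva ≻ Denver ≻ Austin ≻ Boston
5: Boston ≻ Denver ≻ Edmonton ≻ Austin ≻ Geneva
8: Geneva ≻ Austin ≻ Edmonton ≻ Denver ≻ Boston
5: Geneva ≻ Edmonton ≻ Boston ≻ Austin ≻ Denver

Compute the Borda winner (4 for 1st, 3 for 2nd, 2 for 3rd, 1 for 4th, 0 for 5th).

Boston: 8×4 + 5×1 + 3×4 + 3×0 + 5×4 + 8×0 + 5×2 = 79
Denver: 8×2 + 5×4 + 3×1 + 3×2 + 5×3 + 8×1 + 5×0 = 68
Geneva: 8×1 + 5×3 + 3×2 + 3×3 + 5×0 + 8×4 + 5×4 = 90
Edmonton: 8×3 + 5×2 + 3×3 + 3×4 + 5×2 + 8×2 + 5×3 = 96
Austin: 8×0 + 5×0 + 3×0 + 3×1 + 5×1 + 8×3 + 5×1 = 37

Edmonton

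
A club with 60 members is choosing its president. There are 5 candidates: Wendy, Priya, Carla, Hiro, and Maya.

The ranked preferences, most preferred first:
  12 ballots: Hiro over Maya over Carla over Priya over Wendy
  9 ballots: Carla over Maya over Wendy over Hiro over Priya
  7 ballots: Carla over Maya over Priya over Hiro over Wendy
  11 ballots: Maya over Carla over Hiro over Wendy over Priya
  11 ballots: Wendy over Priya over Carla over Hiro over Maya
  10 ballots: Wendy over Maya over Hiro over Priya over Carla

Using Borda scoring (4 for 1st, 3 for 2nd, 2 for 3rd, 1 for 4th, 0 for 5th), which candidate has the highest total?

Wendy: 12×0 + 9×2 + 7×0 + 11×1 + 11×4 + 10×4 = 113
Priya: 12×1 + 9×0 + 7×2 + 11×0 + 11×3 + 10×1 = 69
Carla: 12×2 + 9×4 + 7×4 + 11×3 + 11×2 + 10×0 = 143
Hiro: 12×4 + 9×1 + 7×1 + 11×2 + 11×1 + 10×2 = 117
Maya: 12×3 + 9×3 + 7×3 + 11×4 + 11×0 + 10×3 = 158

Maya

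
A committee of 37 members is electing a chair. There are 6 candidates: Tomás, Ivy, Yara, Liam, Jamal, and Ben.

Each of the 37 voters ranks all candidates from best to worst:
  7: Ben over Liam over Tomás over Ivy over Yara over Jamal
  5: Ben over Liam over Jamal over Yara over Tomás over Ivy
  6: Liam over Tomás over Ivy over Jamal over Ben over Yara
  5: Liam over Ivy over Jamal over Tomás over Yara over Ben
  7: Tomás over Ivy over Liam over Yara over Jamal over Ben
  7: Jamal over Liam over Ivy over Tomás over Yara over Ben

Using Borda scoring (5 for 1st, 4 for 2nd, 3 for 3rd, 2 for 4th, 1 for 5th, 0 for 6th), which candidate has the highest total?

Liam

Tomás: 7×3 + 5×1 + 6×4 + 5×2 + 7×5 + 7×2 = 109
Ivy: 7×2 + 5×0 + 6×3 + 5×4 + 7×4 + 7×3 = 101
Yara: 7×1 + 5×2 + 6×0 + 5×1 + 7×2 + 7×1 = 43
Liam: 7×4 + 5×4 + 6×5 + 5×5 + 7×3 + 7×4 = 152
Jamal: 7×0 + 5×3 + 6×2 + 5×3 + 7×1 + 7×5 = 84
Ben: 7×5 + 5×5 + 6×1 + 5×0 + 7×0 + 7×0 = 66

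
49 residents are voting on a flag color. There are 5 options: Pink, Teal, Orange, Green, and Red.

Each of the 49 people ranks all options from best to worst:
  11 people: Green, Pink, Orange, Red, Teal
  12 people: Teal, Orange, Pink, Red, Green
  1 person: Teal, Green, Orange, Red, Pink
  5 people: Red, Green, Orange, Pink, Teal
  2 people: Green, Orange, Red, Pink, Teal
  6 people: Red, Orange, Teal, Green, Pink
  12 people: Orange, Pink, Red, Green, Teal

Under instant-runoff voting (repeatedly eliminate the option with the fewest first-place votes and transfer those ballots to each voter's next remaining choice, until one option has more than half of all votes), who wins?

Round 1: Pink 0, Teal 13, Orange 12, Green 13, Red 11. Pink eliminated.
Round 2: Teal 13, Orange 12, Green 13, Red 11. Red eliminated.
Round 3: Teal 13, Orange 18, Green 18. Teal eliminated.
Round 4: Orange 30, Green 19. Orange has a majority (≥25).

Orange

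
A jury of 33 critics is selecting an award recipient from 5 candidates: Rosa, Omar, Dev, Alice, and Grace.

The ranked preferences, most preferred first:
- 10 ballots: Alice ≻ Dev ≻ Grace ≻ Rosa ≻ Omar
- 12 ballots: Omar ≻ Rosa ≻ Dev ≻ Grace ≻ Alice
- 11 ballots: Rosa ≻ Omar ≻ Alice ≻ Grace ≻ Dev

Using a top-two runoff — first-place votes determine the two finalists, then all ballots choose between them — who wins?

Rosa

Round 1 first-place votes: Rosa 11, Omar 12, Dev 0, Alice 10, Grace 0. Omar and Rosa advance.
Runoff: Omar is ranked above Rosa on 12 ballots, Rosa above Omar on 21.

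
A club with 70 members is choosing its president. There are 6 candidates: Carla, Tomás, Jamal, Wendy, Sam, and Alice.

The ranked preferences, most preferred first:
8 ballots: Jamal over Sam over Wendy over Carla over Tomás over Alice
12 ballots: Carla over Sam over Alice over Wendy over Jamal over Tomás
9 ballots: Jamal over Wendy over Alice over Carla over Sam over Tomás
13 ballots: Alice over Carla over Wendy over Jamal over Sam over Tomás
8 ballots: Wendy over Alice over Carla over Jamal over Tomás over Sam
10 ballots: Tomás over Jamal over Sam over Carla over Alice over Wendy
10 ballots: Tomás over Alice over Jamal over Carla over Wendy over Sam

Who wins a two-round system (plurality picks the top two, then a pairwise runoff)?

Round 1 first-place votes: Carla 12, Tomás 20, Jamal 17, Wendy 8, Sam 0, Alice 13. Tomás and Jamal advance.
Runoff: Tomás is ranked above Jamal on 20 ballots, Jamal above Tomás on 50.

Jamal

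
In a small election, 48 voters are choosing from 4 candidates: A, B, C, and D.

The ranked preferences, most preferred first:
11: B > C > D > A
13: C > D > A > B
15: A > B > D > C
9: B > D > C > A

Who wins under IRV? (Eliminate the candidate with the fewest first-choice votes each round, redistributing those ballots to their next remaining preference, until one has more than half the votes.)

Round 1: A 15, B 20, C 13, D 0. D eliminated.
Round 2: A 15, B 20, C 13. C eliminated.
Round 3: A 28, B 20. A has a majority (≥25).

A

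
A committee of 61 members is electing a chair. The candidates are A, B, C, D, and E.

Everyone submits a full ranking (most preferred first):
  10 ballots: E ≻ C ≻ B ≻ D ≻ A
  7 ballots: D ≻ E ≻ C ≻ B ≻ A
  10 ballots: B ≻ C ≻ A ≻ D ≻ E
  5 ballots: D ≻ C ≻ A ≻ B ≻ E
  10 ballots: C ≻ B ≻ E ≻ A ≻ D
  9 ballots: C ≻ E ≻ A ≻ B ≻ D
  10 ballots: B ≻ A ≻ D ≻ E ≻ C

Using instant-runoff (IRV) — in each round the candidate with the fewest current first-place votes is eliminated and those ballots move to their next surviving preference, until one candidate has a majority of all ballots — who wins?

Round 1: A 0, B 20, C 19, D 12, E 10. A eliminated.
Round 2: B 20, C 19, D 12, E 10. E eliminated.
Round 3: B 20, C 29, D 12. D eliminated.
Round 4: B 20, C 41. C has a majority (≥31).

C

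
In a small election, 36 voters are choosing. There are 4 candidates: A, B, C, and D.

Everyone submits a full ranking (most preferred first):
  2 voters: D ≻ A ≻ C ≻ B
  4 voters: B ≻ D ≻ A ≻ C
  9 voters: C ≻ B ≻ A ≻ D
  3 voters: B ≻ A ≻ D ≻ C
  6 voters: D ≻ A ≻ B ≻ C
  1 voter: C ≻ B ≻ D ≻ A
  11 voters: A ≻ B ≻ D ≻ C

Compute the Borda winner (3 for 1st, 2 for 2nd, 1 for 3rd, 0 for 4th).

B

A: 2×2 + 4×1 + 9×1 + 3×2 + 6×2 + 1×0 + 11×3 = 68
B: 2×0 + 4×3 + 9×2 + 3×3 + 6×1 + 1×2 + 11×2 = 69
C: 2×1 + 4×0 + 9×3 + 3×0 + 6×0 + 1×3 + 11×0 = 32
D: 2×3 + 4×2 + 9×0 + 3×1 + 6×3 + 1×1 + 11×1 = 47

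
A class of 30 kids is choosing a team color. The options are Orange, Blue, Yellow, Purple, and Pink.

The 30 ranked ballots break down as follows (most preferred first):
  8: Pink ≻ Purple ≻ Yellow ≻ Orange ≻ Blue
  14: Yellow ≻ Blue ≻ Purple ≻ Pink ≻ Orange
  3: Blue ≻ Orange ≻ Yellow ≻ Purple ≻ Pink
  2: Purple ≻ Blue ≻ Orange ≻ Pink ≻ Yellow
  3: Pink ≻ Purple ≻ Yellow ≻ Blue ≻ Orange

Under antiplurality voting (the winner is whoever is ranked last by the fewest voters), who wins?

Purple

Last-place votes: Orange 17, Blue 8, Yellow 2, Purple 0, Pink 3.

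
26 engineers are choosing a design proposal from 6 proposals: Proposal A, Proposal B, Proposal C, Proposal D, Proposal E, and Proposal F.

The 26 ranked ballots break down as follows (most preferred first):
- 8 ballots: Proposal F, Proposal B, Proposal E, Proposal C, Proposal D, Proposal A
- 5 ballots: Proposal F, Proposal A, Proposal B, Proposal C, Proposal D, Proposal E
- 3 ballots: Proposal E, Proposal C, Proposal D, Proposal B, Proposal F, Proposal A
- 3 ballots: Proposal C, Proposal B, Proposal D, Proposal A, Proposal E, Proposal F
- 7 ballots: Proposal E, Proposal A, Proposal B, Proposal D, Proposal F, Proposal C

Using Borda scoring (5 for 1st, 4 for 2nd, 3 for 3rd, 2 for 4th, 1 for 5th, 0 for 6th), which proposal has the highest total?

Proposal A: 8×0 + 5×4 + 3×0 + 3×2 + 7×4 = 54
Proposal B: 8×4 + 5×3 + 3×2 + 3×4 + 7×3 = 86
Proposal C: 8×2 + 5×2 + 3×4 + 3×5 + 7×0 = 53
Proposal D: 8×1 + 5×1 + 3×3 + 3×3 + 7×2 = 45
Proposal E: 8×3 + 5×0 + 3×5 + 3×1 + 7×5 = 77
Proposal F: 8×5 + 5×5 + 3×1 + 3×0 + 7×1 = 75

Proposal B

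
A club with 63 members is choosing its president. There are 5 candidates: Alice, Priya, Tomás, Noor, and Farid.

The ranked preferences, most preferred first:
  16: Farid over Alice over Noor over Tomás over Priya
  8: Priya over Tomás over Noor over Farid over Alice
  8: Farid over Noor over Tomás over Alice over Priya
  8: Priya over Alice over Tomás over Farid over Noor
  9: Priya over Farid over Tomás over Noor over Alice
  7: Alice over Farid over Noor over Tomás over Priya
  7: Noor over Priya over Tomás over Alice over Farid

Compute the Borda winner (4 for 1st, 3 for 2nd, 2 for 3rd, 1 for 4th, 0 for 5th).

Farid

Alice: 16×3 + 8×0 + 8×1 + 8×3 + 9×0 + 7×4 + 7×1 = 115
Priya: 16×0 + 8×4 + 8×0 + 8×4 + 9×4 + 7×0 + 7×3 = 121
Tomás: 16×1 + 8×3 + 8×2 + 8×2 + 9×2 + 7×1 + 7×2 = 111
Noor: 16×2 + 8×2 + 8×3 + 8×0 + 9×1 + 7×2 + 7×4 = 123
Farid: 16×4 + 8×1 + 8×4 + 8×1 + 9×3 + 7×3 + 7×0 = 160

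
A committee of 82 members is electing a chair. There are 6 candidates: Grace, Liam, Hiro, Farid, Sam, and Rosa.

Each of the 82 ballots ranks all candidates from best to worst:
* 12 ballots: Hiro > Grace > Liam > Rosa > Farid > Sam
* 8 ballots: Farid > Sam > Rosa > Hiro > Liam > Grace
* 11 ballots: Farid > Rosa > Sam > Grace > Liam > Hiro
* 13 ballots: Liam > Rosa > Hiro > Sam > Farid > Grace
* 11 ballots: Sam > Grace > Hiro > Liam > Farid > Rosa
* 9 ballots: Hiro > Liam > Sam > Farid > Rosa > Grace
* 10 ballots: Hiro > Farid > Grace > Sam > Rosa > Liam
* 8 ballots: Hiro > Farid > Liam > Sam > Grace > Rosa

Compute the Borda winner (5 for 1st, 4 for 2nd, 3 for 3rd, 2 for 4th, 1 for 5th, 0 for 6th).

Grace: 12×4 + 8×0 + 11×2 + 13×0 + 11×4 + 9×0 + 10×3 + 8×1 = 152
Liam: 12×3 + 8×1 + 11×1 + 13×5 + 11×2 + 9×4 + 10×0 + 8×3 = 202
Hiro: 12×5 + 8×2 + 11×0 + 13×3 + 11×3 + 9×5 + 10×5 + 8×5 = 283
Farid: 12×1 + 8×5 + 11×5 + 13×1 + 11×1 + 9×2 + 10×4 + 8×4 = 221
Sam: 12×0 + 8×4 + 11×3 + 13×2 + 11×5 + 9×3 + 10×2 + 8×2 = 209
Rosa: 12×2 + 8×3 + 11×4 + 13×4 + 11×0 + 9×1 + 10×1 + 8×0 = 163

Hiro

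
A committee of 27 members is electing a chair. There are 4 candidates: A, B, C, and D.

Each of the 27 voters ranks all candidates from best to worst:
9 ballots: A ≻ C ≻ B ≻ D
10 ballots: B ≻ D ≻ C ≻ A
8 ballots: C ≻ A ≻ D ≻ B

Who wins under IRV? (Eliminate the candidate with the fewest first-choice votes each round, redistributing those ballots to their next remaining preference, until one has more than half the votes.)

Round 1: A 9, B 10, C 8, D 0. D eliminated.
Round 2: A 9, B 10, C 8. C eliminated.
Round 3: A 17, B 10. A has a majority (≥14).

A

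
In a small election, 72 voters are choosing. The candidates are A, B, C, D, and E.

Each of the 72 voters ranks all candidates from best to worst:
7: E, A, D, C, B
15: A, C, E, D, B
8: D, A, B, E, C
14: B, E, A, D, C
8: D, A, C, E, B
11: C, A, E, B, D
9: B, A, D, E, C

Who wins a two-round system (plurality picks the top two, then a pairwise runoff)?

Round 1 first-place votes: A 15, B 23, C 11, D 16, E 7. B and D advance.
Runoff: B is ranked above D on 34 ballots, D above B on 38.

D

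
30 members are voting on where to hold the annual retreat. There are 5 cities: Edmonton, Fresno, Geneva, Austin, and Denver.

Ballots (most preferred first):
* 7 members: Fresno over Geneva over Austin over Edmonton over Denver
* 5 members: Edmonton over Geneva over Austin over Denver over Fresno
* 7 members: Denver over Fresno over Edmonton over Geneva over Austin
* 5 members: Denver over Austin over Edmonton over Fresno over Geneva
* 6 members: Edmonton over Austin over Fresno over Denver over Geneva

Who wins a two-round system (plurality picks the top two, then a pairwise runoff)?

Edmonton

Round 1 first-place votes: Edmonton 11, Fresno 7, Geneva 0, Austin 0, Denver 12. Denver and Edmonton advance.
Runoff: Denver is ranked above Edmonton on 12 ballots, Edmonton above Denver on 18.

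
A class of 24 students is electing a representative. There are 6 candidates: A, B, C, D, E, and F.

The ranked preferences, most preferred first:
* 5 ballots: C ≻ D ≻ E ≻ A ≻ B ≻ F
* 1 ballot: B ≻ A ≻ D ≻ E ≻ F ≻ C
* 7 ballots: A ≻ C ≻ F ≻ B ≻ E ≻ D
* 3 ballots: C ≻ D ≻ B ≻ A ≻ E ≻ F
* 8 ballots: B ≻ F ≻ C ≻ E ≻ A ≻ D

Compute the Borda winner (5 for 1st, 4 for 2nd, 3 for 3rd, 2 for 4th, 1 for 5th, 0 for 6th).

C

A: 5×2 + 1×4 + 7×5 + 3×2 + 8×1 = 63
B: 5×1 + 1×5 + 7×2 + 3×3 + 8×5 = 73
C: 5×5 + 1×0 + 7×4 + 3×5 + 8×3 = 92
D: 5×4 + 1×3 + 7×0 + 3×4 + 8×0 = 35
E: 5×3 + 1×2 + 7×1 + 3×1 + 8×2 = 43
F: 5×0 + 1×1 + 7×3 + 3×0 + 8×4 = 54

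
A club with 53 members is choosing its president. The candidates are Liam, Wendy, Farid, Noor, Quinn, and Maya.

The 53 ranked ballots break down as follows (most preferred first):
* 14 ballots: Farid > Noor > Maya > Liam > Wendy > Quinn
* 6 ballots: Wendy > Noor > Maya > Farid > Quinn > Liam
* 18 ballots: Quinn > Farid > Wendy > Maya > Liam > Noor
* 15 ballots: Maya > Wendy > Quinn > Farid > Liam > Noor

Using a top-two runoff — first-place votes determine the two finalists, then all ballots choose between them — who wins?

Round 1 first-place votes: Liam 0, Wendy 6, Farid 14, Noor 0, Quinn 18, Maya 15. Quinn and Maya advance.
Runoff: Quinn is ranked above Maya on 18 ballots, Maya above Quinn on 35.

Maya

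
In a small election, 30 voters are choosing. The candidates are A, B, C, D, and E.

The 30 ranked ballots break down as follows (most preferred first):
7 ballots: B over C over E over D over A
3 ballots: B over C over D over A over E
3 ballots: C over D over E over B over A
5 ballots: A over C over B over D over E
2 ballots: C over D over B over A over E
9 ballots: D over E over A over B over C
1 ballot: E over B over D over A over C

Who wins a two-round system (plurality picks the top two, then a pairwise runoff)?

Round 1 first-place votes: A 5, B 10, C 5, D 9, E 1. B and D advance.
Runoff: B is ranked above D on 16 ballots, D above B on 14.

B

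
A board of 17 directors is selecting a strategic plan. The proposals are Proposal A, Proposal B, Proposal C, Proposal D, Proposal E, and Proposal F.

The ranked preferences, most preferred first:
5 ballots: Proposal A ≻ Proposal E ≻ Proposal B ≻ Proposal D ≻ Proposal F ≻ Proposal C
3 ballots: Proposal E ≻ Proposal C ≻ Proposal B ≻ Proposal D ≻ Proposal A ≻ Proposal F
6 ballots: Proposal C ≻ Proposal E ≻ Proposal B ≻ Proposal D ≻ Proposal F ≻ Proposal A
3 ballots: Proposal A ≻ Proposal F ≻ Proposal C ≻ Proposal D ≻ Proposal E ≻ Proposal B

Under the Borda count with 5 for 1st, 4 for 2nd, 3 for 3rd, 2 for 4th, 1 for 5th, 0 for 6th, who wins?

Proposal E

Proposal A: 5×5 + 3×1 + 6×0 + 3×5 = 43
Proposal B: 5×3 + 3×3 + 6×3 + 3×0 = 42
Proposal C: 5×0 + 3×4 + 6×5 + 3×3 = 51
Proposal D: 5×2 + 3×2 + 6×2 + 3×2 = 34
Proposal E: 5×4 + 3×5 + 6×4 + 3×1 = 62
Proposal F: 5×1 + 3×0 + 6×1 + 3×4 = 23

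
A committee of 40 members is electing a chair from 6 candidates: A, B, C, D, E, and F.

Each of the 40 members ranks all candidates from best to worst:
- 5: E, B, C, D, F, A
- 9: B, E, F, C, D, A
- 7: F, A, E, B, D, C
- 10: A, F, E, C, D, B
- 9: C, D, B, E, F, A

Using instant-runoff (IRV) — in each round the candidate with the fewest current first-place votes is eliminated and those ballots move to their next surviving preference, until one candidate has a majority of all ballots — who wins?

B

Round 1: A 10, B 9, C 9, D 0, E 5, F 7. D eliminated.
Round 2: A 10, B 9, C 9, E 5, F 7. E eliminated.
Round 3: A 10, B 14, C 9, F 7. F eliminated.
Round 4: A 17, B 14, C 9. C eliminated.
Round 5: A 17, B 23. B has a majority (≥21).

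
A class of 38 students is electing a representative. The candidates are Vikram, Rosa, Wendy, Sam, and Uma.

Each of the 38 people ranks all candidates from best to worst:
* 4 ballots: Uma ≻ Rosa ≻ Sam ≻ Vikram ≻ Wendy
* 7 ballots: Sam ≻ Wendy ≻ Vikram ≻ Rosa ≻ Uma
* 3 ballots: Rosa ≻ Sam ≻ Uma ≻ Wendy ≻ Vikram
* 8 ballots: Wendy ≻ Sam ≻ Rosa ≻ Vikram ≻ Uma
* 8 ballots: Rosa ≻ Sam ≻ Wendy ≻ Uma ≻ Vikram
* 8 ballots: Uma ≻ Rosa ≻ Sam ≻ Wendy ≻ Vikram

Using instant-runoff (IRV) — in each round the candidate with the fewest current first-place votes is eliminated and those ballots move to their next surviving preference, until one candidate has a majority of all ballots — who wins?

Wendy

Round 1: Vikram 0, Rosa 11, Wendy 8, Sam 7, Uma 12. Vikram eliminated.
Round 2: Rosa 11, Wendy 8, Sam 7, Uma 12. Sam eliminated.
Round 3: Rosa 11, Wendy 15, Uma 12. Rosa eliminated.
Round 4: Wendy 23, Uma 15. Wendy has a majority (≥20).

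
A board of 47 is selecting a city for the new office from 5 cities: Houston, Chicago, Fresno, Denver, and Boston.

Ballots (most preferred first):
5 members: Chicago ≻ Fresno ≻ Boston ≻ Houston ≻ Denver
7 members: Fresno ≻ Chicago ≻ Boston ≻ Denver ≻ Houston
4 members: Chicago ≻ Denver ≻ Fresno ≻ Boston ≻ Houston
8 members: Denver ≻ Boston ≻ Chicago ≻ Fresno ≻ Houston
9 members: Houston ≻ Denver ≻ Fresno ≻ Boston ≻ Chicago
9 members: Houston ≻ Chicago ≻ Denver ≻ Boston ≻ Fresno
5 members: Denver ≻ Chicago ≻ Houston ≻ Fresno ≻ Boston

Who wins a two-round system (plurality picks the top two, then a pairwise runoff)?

Round 1 first-place votes: Houston 18, Chicago 9, Fresno 7, Denver 13, Boston 0. Houston and Denver advance.
Runoff: Houston is ranked above Denver on 23 ballots, Denver above Houston on 24.

Denver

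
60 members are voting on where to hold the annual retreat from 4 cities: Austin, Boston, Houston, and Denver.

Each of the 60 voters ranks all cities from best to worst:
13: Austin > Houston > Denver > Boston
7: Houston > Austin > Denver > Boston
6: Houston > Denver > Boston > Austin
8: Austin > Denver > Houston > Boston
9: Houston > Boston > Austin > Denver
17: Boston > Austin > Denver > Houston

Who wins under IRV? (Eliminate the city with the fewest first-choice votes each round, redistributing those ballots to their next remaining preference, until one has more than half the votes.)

Round 1: Austin 21, Boston 17, Houston 22, Denver 0. Denver eliminated.
Round 2: Austin 21, Boston 17, Houston 22. Boston eliminated.
Round 3: Austin 38, Houston 22. Austin has a majority (≥31).

Austin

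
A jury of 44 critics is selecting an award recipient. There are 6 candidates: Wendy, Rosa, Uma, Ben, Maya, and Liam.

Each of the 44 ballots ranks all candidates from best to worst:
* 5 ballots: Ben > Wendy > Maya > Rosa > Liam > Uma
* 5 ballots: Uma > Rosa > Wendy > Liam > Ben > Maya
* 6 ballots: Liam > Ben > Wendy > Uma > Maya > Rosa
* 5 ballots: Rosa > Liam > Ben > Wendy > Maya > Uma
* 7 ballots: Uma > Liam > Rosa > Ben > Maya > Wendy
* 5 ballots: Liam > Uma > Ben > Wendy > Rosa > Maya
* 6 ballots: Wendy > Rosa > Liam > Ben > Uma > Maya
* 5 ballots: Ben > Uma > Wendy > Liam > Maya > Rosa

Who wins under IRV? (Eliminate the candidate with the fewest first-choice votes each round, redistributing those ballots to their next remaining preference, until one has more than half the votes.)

Round 1: Wendy 6, Rosa 5, Uma 12, Ben 10, Maya 0, Liam 11. Maya eliminated.
Round 2: Wendy 6, Rosa 5, Uma 12, Ben 10, Liam 11. Rosa eliminated.
Round 3: Wendy 6, Uma 12, Ben 10, Liam 16. Wendy eliminated.
Round 4: Uma 12, Ben 10, Liam 22. Ben eliminated.
Round 5: Uma 17, Liam 27. Liam has a majority (≥23).

Liam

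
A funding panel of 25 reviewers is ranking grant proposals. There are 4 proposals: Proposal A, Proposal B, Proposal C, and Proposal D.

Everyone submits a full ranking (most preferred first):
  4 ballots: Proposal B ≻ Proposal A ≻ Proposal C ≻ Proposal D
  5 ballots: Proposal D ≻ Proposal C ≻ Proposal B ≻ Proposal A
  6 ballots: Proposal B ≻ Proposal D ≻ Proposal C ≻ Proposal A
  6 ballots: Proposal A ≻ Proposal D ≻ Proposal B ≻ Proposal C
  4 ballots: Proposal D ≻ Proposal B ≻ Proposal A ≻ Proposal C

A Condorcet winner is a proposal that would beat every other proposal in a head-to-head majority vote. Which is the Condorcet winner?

Proposal D

Proposal D vs Proposal A: 15–10
Proposal D vs Proposal B: 15–10
Proposal D vs Proposal C: 21–4
Proposal D beats every other proposal.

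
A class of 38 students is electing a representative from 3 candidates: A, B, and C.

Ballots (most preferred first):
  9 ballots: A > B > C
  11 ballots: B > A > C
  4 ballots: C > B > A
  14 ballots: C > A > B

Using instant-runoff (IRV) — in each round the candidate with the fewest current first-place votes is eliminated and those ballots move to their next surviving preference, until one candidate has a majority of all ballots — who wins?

Round 1: A 9, B 11, C 18. A eliminated.
Round 2: B 20, C 18. B has a majority (≥20).

B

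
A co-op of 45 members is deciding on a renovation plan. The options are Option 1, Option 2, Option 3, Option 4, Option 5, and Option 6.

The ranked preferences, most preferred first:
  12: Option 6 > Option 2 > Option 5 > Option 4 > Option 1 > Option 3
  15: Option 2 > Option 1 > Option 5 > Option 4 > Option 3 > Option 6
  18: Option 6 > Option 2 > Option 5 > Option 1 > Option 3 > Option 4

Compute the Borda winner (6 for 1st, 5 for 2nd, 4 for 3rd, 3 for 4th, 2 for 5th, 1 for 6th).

Option 1: 12×2 + 15×5 + 18×3 = 153
Option 2: 12×5 + 15×6 + 18×5 = 240
Option 3: 12×1 + 15×2 + 18×2 = 78
Option 4: 12×3 + 15×3 + 18×1 = 99
Option 5: 12×4 + 15×4 + 18×4 = 180
Option 6: 12×6 + 15×1 + 18×6 = 195

Option 2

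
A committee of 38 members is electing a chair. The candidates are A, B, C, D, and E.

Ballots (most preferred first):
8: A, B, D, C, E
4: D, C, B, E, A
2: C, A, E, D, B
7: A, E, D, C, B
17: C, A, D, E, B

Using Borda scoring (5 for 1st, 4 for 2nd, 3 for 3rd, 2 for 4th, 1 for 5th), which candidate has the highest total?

A

A: 8×5 + 4×1 + 2×4 + 7×5 + 17×4 = 155
B: 8×4 + 4×3 + 2×1 + 7×1 + 17×1 = 70
C: 8×2 + 4×4 + 2×5 + 7×2 + 17×5 = 141
D: 8×3 + 4×5 + 2×2 + 7×3 + 17×3 = 120
E: 8×1 + 4×2 + 2×3 + 7×4 + 17×2 = 84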